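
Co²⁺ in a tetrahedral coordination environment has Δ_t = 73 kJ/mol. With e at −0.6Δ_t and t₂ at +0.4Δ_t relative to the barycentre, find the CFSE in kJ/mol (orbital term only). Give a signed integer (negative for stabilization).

Co²⁺: group 9, so d-count = 9 − 2 = 7.
Tetrahedral splitting is small, so the complex is high-spin.
Electron filling gives e⁴ t₂³.
Orbital CFSE = 4(-0.6) + 3(0.4) = -1.2Δ_t = -1.2 × 73 = -88 kJ/mol.

-88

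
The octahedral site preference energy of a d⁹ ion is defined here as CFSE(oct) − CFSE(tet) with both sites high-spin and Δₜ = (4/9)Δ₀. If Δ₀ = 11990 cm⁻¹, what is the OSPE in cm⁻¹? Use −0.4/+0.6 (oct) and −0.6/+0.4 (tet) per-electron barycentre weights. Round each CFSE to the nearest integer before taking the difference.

Octahedral (high-spin): t₂g⁶ eg³, CFSE = 6(−0.4) + 3(+0.6) = -0.6Δ₀ = -0.6 × 11990 = -7194 cm⁻¹.
In a tetrahedral site the filling is e⁴ t₂⁵: CFSE(tet) = -0.4Δₜ = -0.4 × (4/9)(11990) = -2132 cm⁻¹.
OSPE = CFSE(oct) − CFSE(tet) = -7194 − (-2132) = -5062 cm⁻¹.

-5062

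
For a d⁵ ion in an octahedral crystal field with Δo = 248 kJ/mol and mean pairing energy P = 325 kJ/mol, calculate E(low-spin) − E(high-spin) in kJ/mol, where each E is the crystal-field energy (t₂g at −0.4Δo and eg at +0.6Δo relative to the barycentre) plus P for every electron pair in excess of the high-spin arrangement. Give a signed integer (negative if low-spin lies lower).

High-spin d⁵ fills as t₂g³ eg² with CFSE 3(−0.4) + 2(+0.6) = 0.0Δo = 0 kJ/mol.
For low-spin the configuration is t₂g⁵ eg⁰: orbital energy -2.0 × 248 = -496 kJ/mol, and 2 additional pairs relative to high-spin add 650 kJ/mol, giving 154 kJ/mol.
Thus E(LS) − E(HS) = 154 kJ/mol.

154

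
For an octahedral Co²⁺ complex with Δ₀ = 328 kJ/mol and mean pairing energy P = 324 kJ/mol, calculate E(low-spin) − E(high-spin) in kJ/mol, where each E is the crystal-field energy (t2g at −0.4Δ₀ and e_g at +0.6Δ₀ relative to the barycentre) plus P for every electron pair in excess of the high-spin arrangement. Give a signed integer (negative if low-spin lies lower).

Co sits in group 9; removing 2 electrons leaves Co²⁺ with 9 − 2 = 7 d electrons.
High-spin d⁷ fills as t2g^5 e_g^2 with CFSE 5(−0.4) + 2(+0.6) = -0.8Δ₀ = -262 kJ/mol.
Low-spin: t2g^6 e_g^1, orbital CFSE = -1.8Δ₀ = -590 kJ/mol; plus 1 excess pair × P = +324 kJ/mol; total -266 kJ/mol.
E(LS) − E(HS) = -266 − (-262) = -4 kJ/mol.

-4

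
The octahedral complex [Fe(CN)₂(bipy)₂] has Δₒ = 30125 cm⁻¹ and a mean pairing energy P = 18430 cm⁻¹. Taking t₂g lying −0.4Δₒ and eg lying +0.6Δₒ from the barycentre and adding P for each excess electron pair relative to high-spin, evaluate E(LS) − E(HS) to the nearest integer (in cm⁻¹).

Ligand charges: 2×(-1) from CN⁻ and 2×(+0) from bipy sum to -2; with overall charge +0, Fe is +2.
Fe²⁺: group 8, so d-count = 8 − 2 = 6.
In the high-spin limit (t₂g⁴ eg²) the orbital term is -0.4Δₒ = -12050 cm⁻¹, with no excess pairing.
Low-spin t₂g⁶ eg⁰ gives -2.4Δₒ = -72300 cm⁻¹, but forming 2 extra pairs costs 2P = 36860 cm⁻¹, so E(LS) = -72300 + 36860 = -35440 cm⁻¹.
Thus E(LS) − E(HS) = -23390 cm⁻¹.

-23390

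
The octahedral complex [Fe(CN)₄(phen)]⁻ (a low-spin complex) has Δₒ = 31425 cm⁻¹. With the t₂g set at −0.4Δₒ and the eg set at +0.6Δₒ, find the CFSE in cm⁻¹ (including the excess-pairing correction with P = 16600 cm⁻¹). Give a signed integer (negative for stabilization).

-29650

Ligand charges: 4×(-1) from CN⁻ and 1×(+0) from phen sum to -4; with overall charge -1, Fe is +3.
Fe sits in group 8; removing 3 electrons leaves Fe³⁺ with 8 − 3 = 5 d electrons.
The d⁵ electrons fill as t₂g⁵ eg⁰.
Orbital CFSE = 5(-0.4) + 0(0.6) = -2.0Δₒ = -2.0 × 31425 = -62850 cm⁻¹.
Pairing penalty: 2 pairs vs 0 in the high-spin reference → 2 extra × P = 33200 cm⁻¹.
Combining: -62850 + 33200 = -29650 cm⁻¹.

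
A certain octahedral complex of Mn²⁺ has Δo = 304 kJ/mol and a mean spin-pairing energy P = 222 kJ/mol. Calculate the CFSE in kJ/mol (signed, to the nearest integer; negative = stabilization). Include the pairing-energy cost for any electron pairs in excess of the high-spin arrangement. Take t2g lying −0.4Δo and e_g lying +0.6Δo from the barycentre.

Mn is in group 7, so Mn²⁺ is d⁵ (7 − 2 = 5).
Δo > P, so pairing is preferred: the ground state is low-spin.
Filling d⁵ accordingly: t2g^5 e_g^0.
Orbital CFSE = -2.0Δo = -2.0 × 304 = -608 kJ/mol.
Excess pairs vs high-spin: 2 − 0 = 2; pairing cost = +444 kJ/mol.
Net CFSE = -608 + 444 = -164 kJ/mol.

-164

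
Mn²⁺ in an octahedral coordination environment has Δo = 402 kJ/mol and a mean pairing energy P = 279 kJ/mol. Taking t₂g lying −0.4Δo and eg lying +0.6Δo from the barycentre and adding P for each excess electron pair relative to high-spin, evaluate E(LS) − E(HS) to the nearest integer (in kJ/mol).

Mn sits in group 7; removing 2 electrons leaves Mn²⁺ with 7 − 2 = 5 d electrons.
In the high-spin limit (t₂g³ eg²) the orbital term is 0.0Δo = 0 kJ/mol, with no excess pairing.
For low-spin the configuration is t₂g⁵ eg⁰: orbital energy -2.0 × 402 = -804 kJ/mol, and 2 additional pairs relative to high-spin add 558 kJ/mol, giving -246 kJ/mol.
The difference is -246 − (0) = -246 kJ/mol, so low-spin lies lower.

-246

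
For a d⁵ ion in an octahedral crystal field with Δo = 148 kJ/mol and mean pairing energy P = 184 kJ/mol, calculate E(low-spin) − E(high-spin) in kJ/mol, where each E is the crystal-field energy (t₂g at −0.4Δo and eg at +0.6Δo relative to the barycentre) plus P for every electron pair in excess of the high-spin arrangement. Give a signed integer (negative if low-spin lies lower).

72

High-spin: t₂g³ eg², CFSE = 0.0Δo = 0 kJ/mol.
Low-spin t₂g⁵ eg⁰ gives -2.0Δo = -296 kJ/mol, but forming 2 extra pairs costs 2P = 368 kJ/mol, so E(LS) = -296 + 368 = 72 kJ/mol.
The difference is 72 − (0) = 72 kJ/mol, so high-spin lies lower.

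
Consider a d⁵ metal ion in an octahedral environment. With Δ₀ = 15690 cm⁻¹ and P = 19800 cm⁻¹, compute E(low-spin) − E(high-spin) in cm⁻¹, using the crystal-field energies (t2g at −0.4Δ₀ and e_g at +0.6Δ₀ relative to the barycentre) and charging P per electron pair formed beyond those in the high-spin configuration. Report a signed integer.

High-spin d⁵ fills as t2g^3 e_g^2 with CFSE 3(−0.4) + 2(+0.6) = 0.0Δ₀ = 0 cm⁻¹.
For low-spin the configuration is t2g^5 e_g^0: orbital energy -2.0 × 15690 = -31380 cm⁻¹, and 2 additional pairs relative to high-spin add 39600 cm⁻¹, giving 8220 cm⁻¹.
Thus E(LS) − E(HS) = 8220 cm⁻¹.

8220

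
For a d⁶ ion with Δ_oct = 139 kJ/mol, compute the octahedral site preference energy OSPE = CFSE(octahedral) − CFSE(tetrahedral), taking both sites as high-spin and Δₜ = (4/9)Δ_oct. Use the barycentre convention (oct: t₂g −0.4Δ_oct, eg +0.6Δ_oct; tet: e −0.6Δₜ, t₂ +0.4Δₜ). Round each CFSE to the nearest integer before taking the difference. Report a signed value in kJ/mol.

Octahedral (high-spin): t₂g⁴ eg², CFSE = 4(−0.4) + 2(+0.6) = -0.4Δ_oct = -0.4 × 139 = -56 kJ/mol.
Tetrahedral: e³ t₂³, CFSE = 3(−0.6) + 3(+0.4) = -0.6Δₜ = -0.6 × (4/9) × 139 = -37 kJ/mol.
OSPE = -56 − (-37) = -19 kJ/mol.

-19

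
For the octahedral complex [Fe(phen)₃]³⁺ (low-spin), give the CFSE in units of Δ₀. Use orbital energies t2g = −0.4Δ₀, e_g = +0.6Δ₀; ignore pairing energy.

phen is neutral, so the +3 overall charge sits on Fe: oxidation state +3.
Fe sits in group 8; removing 3 electrons leaves Fe³⁺ with 8 − 3 = 5 d electrons.
Configuration: t2g^5 e_g^0.
CFSE = 5(-0.4Δ₀) + 0(0.6Δ₀) = -2.0Δ₀ + 0.0Δ₀ = -2.0Δ₀.

-2.0 Δ₀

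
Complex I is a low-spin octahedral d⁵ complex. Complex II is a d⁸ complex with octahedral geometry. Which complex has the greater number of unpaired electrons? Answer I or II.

I: t2g^5 e_g^0 → 1 unpaired.
II: t₂g⁶ eg² → 2 unpaired.
So II has more unpaired electrons.

II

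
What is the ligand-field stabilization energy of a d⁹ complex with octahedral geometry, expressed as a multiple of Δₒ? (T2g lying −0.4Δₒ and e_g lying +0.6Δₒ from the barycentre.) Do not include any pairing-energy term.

-0.6 Δₒ

Configuration: t2g^6 e_g^3.
CFSE = 6(-0.4Δₒ) + 3(0.6Δₒ) = -2.4Δₒ + 1.8Δₒ = -0.6Δₒ.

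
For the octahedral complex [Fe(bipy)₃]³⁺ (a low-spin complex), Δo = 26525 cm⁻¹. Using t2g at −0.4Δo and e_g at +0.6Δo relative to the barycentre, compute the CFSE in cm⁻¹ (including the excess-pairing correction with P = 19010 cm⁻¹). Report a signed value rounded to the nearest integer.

-15030

bipy is neutral, so the +3 overall charge sits on Fe: oxidation state +3.
Fe is in group 8, so Fe³⁺ is d⁵ (8 − 3 = 5).
Electron filling gives t2g^5 e_g^0.
Orbital CFSE = 5(-0.4) + 0(0.6) = -2.0Δo = -2.0 × 26525 = -53050 cm⁻¹.
Relative to high-spin t2g^3 e_g^2 (0 paired), the low-spin configuration has 2 additional pairs, contributing +2 × 19010 = +38020 cm⁻¹.
Net CFSE = -53050 + 38020 = -15030 cm⁻¹.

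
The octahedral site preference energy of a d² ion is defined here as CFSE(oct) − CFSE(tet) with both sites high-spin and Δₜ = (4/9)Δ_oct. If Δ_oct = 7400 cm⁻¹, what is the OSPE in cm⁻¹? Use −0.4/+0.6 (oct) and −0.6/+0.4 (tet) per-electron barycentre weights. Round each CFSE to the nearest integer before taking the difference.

-1973

Octahedral (high-spin): t₂g² eg⁰, CFSE = 2(−0.4) + 0(+0.6) = -0.8Δ_oct = -0.8 × 7400 = -5920 cm⁻¹.
Tetrahedral: e² t₂⁰, CFSE = 2(−0.6) + 0(+0.4) = -1.2Δₜ = -1.2 × (4/9) × 7400 = -3947 cm⁻¹.
OSPE = -5920 − (-3947) = -1973 cm⁻¹.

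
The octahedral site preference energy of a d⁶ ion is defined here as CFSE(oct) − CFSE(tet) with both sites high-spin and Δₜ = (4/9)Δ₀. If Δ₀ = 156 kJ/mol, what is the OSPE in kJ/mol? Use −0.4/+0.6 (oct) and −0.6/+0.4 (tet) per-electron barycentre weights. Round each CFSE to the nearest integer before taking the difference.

Octahedral high-spin t2g^4 e_g^2: CFSE = -0.4 × 156 = -62 kJ/mol.
Tetrahedral e^3 t2^3 gives -0.6Δₜ = -0.6 × (4/9) × 156 = -42 kJ/mol.
OSPE = CFSE(oct) − CFSE(tet) = -62 − (-42) = -20 kJ/mol.

-20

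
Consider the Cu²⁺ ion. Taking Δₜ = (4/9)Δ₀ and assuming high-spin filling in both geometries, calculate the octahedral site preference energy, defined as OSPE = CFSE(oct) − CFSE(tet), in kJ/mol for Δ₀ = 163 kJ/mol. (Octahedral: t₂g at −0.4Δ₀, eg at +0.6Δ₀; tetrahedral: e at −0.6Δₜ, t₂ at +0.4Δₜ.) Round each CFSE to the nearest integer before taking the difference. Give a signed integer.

Group 11 minus oxidation state +2 gives a d⁹ configuration for Cu²⁺.
In an octahedral site d⁹ (HS) is t2g^6 e_g^3, giving CFSE(oct) = -0.6Δ₀ = -98 kJ/mol.
Tetrahedral: e^4 t2^5, CFSE = 4(−0.6) + 5(+0.4) = -0.4Δₜ = -0.4 × (4/9) × 163 = -29 kJ/mol.
OSPE = -98 − (-29) = -69 kJ/mol.

-69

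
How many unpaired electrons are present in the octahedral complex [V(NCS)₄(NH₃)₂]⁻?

Ligand charges: 4×(-1) from NCS⁻ and 2×(+0) from NH₃ sum to -4; with overall charge -1, V is +3.
V is in group 5, so V³⁺ is d² (5 − 3 = 2).
Configuration: t₂g² eg⁰, giving 2 unpaired electrons.

2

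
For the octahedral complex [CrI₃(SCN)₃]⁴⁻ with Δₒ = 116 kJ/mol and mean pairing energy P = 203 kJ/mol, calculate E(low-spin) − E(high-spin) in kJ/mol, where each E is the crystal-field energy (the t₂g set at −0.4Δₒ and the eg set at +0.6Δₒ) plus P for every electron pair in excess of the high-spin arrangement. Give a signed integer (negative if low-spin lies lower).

Ligand charges: 3×(-1) from I⁻ and 3×(-1) from SCN⁻ sum to -6; with overall charge -4, Cr is +2.
Cr is in group 6, so Cr²⁺ is d⁴ (6 − 2 = 4).
In the high-spin limit (t₂g³ eg¹) the orbital term is -0.6Δₒ = -70 kJ/mol, with no excess pairing.
Low-spin: t₂g⁴ eg⁰, orbital CFSE = -1.6Δₒ = -186 kJ/mol; plus 1 excess pair × P = +203 kJ/mol; total 17 kJ/mol.
E(LS) − E(HS) = 17 − (-70) = 87 kJ/mol.

87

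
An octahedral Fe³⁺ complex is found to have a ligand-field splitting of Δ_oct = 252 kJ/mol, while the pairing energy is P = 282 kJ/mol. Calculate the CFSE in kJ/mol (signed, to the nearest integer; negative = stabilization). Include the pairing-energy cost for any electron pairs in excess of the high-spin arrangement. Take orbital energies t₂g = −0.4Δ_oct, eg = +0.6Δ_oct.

0

Fe³⁺: group 8, so d-count = 8 − 3 = 5.
Δ_oct < P, so pairing is avoided: the ground state is high-spin.
Configuration: t₂g³ eg².
Orbital CFSE = 0.0Δ_oct = 0.0 × 252 = 0 kJ/mol.
High-spin has no excess pairs, so no pairing correction applies.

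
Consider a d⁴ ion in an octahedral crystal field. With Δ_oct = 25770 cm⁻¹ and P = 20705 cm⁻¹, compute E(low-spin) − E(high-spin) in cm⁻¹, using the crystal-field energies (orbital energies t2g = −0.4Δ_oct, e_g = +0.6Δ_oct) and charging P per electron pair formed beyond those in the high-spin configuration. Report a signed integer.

-5065

High-spin d⁴ fills as t2g^3 e_g^1 with CFSE 3(−0.4) + 1(+0.6) = -0.6Δ_oct = -15462 cm⁻¹.
Low-spin t2g^4 e_g^0 gives -1.6Δ_oct = -41232 cm⁻¹, but forming 1 extra pair costs 1P = 20705 cm⁻¹, so E(LS) = -41232 + 20705 = -20527 cm⁻¹.
The difference is -20527 − (-15462) = -5065 cm⁻¹, so low-spin lies lower.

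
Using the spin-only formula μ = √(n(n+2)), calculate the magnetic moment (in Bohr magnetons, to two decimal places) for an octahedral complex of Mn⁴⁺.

3.87 Bohr magnetons

Mn sits in group 7; removing 4 electrons leaves Mn⁴⁺ with 7 − 4 = 3 d electrons.
For octahedral d³ the high- and low-spin configurations coincide.
Configuration: t₂g³ eg⁰ → 3 unpaired electrons.
μ(spin-only) = √[3(3+2)] = √15 ≈ 3.87 Bohr magnetons.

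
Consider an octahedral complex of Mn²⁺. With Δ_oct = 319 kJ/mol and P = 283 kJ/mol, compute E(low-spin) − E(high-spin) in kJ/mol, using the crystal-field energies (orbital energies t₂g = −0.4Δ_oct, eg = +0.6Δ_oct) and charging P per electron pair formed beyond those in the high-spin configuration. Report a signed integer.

Mn is in group 7, so Mn²⁺ is d⁵ (7 − 2 = 5).
In the high-spin limit (t₂g³ eg²) the orbital term is 0.0Δ_oct = 0 kJ/mol, with no excess pairing.
Low-spin t₂g⁵ eg⁰ gives -2.0Δ_oct = -638 kJ/mol, but forming 2 extra pairs costs 2P = 566 kJ/mol, so E(LS) = -638 + 566 = -72 kJ/mol.
Thus E(LS) − E(HS) = -72 kJ/mol.

-72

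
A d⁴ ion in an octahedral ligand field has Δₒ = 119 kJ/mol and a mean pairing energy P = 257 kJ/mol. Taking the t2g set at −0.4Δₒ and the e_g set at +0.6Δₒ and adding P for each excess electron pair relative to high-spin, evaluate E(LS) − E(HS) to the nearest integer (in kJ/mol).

High-spin d⁴ fills as t2g^3 e_g^1 with CFSE 3(−0.4) + 1(+0.6) = -0.6Δₒ = -71 kJ/mol.
Low-spin t2g^4 e_g^0 gives -1.6Δₒ = -190 kJ/mol, but forming 1 extra pair costs 1P = 257 kJ/mol, so E(LS) = -190 + 257 = 67 kJ/mol.
Thus E(LS) − E(HS) = 138 kJ/mol.

138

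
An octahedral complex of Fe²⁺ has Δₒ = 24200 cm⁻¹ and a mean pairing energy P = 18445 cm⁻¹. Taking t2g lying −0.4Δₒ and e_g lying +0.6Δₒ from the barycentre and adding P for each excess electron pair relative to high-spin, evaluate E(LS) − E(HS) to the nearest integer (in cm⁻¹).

Fe²⁺: group 8, so d-count = 8 − 2 = 6.
High-spin d⁶ fills as t2g^4 e_g^2 with CFSE 4(−0.4) + 2(+0.6) = -0.4Δₒ = -9680 cm⁻¹.
For low-spin the configuration is t2g^6 e_g^0: orbital energy -2.4 × 24200 = -58080 cm⁻¹, and 2 additional pairs relative to high-spin add 36890 cm⁻¹, giving -21190 cm⁻¹.
Thus E(LS) − E(HS) = -11510 cm⁻¹.

-11510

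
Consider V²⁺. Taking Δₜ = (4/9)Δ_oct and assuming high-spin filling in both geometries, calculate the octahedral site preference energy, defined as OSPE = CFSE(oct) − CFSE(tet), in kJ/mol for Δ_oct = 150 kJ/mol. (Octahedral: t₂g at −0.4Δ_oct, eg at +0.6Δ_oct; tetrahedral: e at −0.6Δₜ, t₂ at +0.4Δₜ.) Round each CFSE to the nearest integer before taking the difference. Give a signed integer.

V sits in group 5; removing 2 electrons leaves V²⁺ with 5 − 2 = 3 d electrons.
Octahedral high-spin t2g^3 e_g^0: CFSE = -1.2 × 150 = -180 kJ/mol.
Tetrahedral: e^2 t2^1, CFSE = 2(−0.6) + 1(+0.4) = -0.8Δₜ = -0.8 × (4/9) × 150 = -53 kJ/mol.
Subtracting, OSPE = -180 − (-53) = -127 kJ/mol.

-127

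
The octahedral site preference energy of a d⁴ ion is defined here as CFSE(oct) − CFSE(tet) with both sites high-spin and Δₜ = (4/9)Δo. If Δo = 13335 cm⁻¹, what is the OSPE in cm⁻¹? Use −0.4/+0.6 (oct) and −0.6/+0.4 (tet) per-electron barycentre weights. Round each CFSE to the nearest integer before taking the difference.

Octahedral high-spin t₂g³ eg¹: CFSE = -0.6 × 13335 = -8001 cm⁻¹.
In a tetrahedral site the filling is e² t₂²: CFSE(tet) = -0.4Δₜ = -0.4 × (4/9)(13335) = -2371 cm⁻¹.
Subtracting, OSPE = -8001 − (-2371) = -5630 cm⁻¹.

-5630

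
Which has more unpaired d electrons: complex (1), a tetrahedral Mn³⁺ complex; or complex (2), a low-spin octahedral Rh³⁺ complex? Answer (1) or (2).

(1)

(1): Group 7 minus oxidation state +3 gives a d⁴ configuration for Mn³⁺; With tetrahedral geometry the complex is necessarily high-spin; e^2 t2^2 → 4 unpaired.
(2): Rh³⁺: group 9, so d-count = 9 − 3 = 6; t₂g⁶ eg⁰ → 0 unpaired.
So (1) has more unpaired electrons.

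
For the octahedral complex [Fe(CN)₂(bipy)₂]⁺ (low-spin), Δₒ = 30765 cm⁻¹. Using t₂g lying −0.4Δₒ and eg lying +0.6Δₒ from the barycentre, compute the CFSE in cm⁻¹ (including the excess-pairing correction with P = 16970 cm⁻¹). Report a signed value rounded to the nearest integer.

Ligand charges: 2×(-1) from CN⁻ and 2×(+0) from bipy sum to -2; with overall charge +1, Fe is +3.
Group 8 minus oxidation state +3 gives a d⁵ configuration for Fe³⁺.
Electron filling gives t₂g⁵ eg⁰.
CFSE(orbital) = 5×(-0.4Δₒ) + 0×(0.6Δₒ) = -2.0Δₒ; with Δₒ = 30765 cm⁻¹ that is -61530 cm⁻¹.
Relative to high-spin t₂g³ eg² (0 paired), the low-spin configuration has 2 additional pairs, contributing +2 × 16970 = +33940 cm⁻¹.
Combining: -61530 + 33940 = -27590 cm⁻¹.

-27590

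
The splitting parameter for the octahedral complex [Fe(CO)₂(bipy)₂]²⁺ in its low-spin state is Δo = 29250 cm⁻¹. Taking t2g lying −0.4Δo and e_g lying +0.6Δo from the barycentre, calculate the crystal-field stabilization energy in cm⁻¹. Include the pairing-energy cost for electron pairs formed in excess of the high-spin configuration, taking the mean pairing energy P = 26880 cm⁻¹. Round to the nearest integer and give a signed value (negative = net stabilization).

Ligand charges: 2×(+0) from CO and 2×(+0) from bipy sum to +0; with overall charge +2, Fe is +2.
Fe²⁺: group 8, so d-count = 8 − 2 = 6.
The d⁶ electrons fill as t2g^6 e_g^0.
CFSE(orbital) = 6×(-0.4Δo) + 0×(0.6Δo) = -2.4Δo; with Δo = 29250 cm⁻¹ that is -70200 cm⁻¹.
High-spin d⁶ would be t2g^4 e_g^2 with 1 pair; low-spin has 3, so 2 excess pairs cost +2P = +53760 cm⁻¹.
Combining: -70200 + 53760 = -16440 cm⁻¹.

-16440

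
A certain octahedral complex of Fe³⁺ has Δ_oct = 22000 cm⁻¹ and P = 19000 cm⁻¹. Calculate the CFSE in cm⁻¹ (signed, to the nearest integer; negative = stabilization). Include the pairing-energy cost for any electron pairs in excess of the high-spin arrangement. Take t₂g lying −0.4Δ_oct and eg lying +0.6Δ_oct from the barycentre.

Fe is in group 8, so Fe³⁺ is d⁵ (8 − 3 = 5).
Since Δ_oct = 22000 cm⁻¹ > P = 19000 cm⁻¹, the complex adopts the low-spin configuration.
That gives t₂g⁵ eg⁰.
Orbital CFSE = -2.0Δ_oct = -2.0 × 22000 = -44000 cm⁻¹.
Excess pairs vs high-spin: 2 − 0 = 2; pairing cost = +38000 cm⁻¹.
Net CFSE = -44000 + 38000 = -6000 cm⁻¹.

-6000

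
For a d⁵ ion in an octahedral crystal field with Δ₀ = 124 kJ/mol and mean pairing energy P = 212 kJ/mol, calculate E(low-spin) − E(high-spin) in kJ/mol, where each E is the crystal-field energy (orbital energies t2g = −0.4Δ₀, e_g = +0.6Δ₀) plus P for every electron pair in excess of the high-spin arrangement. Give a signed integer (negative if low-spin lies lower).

176

High-spin: t2g^3 e_g^2, CFSE = 0.0Δ₀ = 0 kJ/mol.
Low-spin: t2g^5 e_g^0, orbital CFSE = -2.0Δ₀ = -248 kJ/mol; plus 2 excess pairs × P = +424 kJ/mol; total 176 kJ/mol.
E(LS) − E(HS) = 176 − (0) = 176 kJ/mol.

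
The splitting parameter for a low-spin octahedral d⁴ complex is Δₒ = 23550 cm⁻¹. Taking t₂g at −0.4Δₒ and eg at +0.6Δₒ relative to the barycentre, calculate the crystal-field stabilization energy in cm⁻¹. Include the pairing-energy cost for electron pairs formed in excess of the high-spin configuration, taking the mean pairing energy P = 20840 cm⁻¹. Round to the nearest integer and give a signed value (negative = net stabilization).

Electron filling gives t₂g⁴ eg⁰.
Orbital CFSE = 4(-0.4) + 0(0.6) = -1.6Δₒ = -1.6 × 23550 = -37680 cm⁻¹.
Pairing penalty: 1 pair vs 0 in the high-spin reference → 1 extra × P = 20840 cm⁻¹.
Net CFSE = -37680 + 20840 = -16840 cm⁻¹.

-16840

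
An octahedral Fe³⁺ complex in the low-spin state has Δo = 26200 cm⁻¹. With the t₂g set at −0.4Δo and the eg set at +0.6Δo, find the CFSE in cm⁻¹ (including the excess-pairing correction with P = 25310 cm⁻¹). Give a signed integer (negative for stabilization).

Fe³⁺: group 8, so d-count = 8 − 3 = 5.
Configuration: t₂g⁵ eg⁰.
The orbital stabilization is -2.0Δo = -2.0 × 26200 = -52400 cm⁻¹.
Relative to high-spin t₂g³ eg² (0 paired), the low-spin configuration has 2 additional pairs, contributing +2 × 25310 = +50620 cm⁻¹.
Overall CFSE = -52400 + 50620 = -1780 cm⁻¹.

-1780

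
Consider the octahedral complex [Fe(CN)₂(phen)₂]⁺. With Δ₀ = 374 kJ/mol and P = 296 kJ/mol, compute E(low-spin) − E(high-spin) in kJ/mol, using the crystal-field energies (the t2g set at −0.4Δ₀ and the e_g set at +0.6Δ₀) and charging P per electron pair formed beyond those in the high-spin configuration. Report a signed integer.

-156

Ligand charges: 2×(-1) from CN⁻ and 2×(+0) from phen sum to -2; with overall charge +1, Fe is +3.
Group 8 minus oxidation state +3 gives a d⁵ configuration for Fe³⁺.
High-spin: t2g^3 e_g^2, CFSE = 0.0Δ₀ = 0 kJ/mol.
Low-spin t2g^5 e_g^0 gives -2.0Δ₀ = -748 kJ/mol, but forming 2 extra pairs costs 2P = 592 kJ/mol, so E(LS) = -748 + 592 = -156 kJ/mol.
E(LS) − E(HS) = -156 − (0) = -156 kJ/mol.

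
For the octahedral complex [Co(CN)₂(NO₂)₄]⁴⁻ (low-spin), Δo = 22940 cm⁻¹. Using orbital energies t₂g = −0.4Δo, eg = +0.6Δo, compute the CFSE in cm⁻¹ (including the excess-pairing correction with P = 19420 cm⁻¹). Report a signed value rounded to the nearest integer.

Ligand charges: 2×(-1) from CN⁻ and 4×(-1) from NO₂⁻ sum to -6; with overall charge -4, Co is +2.
Co sits in group 9; removing 2 electrons leaves Co²⁺ with 9 − 2 = 7 d electrons.
Electron filling gives t₂g⁶ eg¹.
Orbital CFSE = 6(-0.4) + 1(0.6) = -1.8Δo = -1.8 × 22940 = -41292 cm⁻¹.
Pairing penalty: 3 pairs vs 2 in the high-spin reference → 1 extra × P = 19420 cm⁻¹.
Combining: -41292 + 19420 = -21872 cm⁻¹.

-21872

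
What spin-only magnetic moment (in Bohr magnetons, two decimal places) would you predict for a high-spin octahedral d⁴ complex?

Configuration: t₂g³ eg¹ → 4 unpaired electrons.
μ(spin-only) = √[4(4+2)] = √24 ≈ 4.90 Bohr magnetons.

4.90 Bohr magnetons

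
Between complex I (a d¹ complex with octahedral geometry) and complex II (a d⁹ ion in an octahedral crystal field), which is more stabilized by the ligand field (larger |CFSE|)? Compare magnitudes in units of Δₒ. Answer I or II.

II

I: For octahedral d¹ the high- and low-spin configurations coincide; t₂g¹ eg⁰, CFSE = -0.4Δₒ.
II: t₂g⁶ eg³, CFSE = -0.6Δₒ.
So II has the larger |CFSE|.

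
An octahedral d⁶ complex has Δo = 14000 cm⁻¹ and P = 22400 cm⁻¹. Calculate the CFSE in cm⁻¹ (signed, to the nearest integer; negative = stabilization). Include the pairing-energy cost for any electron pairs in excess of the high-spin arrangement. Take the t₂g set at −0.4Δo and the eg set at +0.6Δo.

-5600

Here Δo < P (14000 < 22400), so the high-spin state is favoured.
Filling d⁶ accordingly: t₂g⁴ eg².
Orbital CFSE = -0.4Δo = -0.4 × 14000 = -5600 cm⁻¹.
High-spin has no excess pairs, so no pairing correction applies.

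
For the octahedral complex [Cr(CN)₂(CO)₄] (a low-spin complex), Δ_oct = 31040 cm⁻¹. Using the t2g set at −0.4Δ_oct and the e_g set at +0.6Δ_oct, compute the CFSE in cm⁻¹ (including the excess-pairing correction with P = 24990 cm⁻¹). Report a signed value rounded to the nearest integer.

-24674

Ligand charges: 2×(-1) from CN⁻ and 4×(+0) from CO sum to -2; with overall charge +0, Cr is +2.
Cr²⁺: group 6, so d-count = 6 − 2 = 4.
Electron filling gives t2g^4 e_g^0.
The orbital stabilization is -1.6Δ_oct = -1.6 × 31040 = -49664 cm⁻¹.
High-spin d⁴ would be t2g^3 e_g^1 with 0 pairs; low-spin has 1, so 1 excess pair costs +1P = +24990 cm⁻¹.
Combining: -49664 + 24990 = -24674 cm⁻¹.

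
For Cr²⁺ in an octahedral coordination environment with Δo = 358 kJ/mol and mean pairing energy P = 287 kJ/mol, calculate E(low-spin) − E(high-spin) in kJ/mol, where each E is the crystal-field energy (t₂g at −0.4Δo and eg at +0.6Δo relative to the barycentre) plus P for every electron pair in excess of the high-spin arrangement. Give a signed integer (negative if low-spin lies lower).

-71

Cr sits in group 6; removing 2 electrons leaves Cr²⁺ with 6 − 2 = 4 d electrons.
High-spin: t₂g³ eg¹, CFSE = -0.6Δo = -215 kJ/mol.
Low-spin: t₂g⁴ eg⁰, orbital CFSE = -1.6Δo = -573 kJ/mol; plus 1 excess pair × P = +287 kJ/mol; total -286 kJ/mol.
E(LS) − E(HS) = -286 − (-215) = -71 kJ/mol.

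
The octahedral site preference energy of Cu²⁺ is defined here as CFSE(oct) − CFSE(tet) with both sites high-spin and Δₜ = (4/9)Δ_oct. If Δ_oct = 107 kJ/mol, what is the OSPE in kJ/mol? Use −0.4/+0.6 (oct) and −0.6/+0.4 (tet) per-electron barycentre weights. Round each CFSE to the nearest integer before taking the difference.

-45

Group 11 minus oxidation state +2 gives a d⁹ configuration for Cu²⁺.
In an octahedral site d⁹ (HS) is t₂g⁶ eg³, giving CFSE(oct) = -0.6Δ_oct = -64 kJ/mol.
Tetrahedral: e⁴ t₂⁵, CFSE = 4(−0.6) + 5(+0.4) = -0.4Δₜ = -0.4 × (4/9) × 107 = -19 kJ/mol.
Subtracting, OSPE = -64 − (-19) = -45 kJ/mol.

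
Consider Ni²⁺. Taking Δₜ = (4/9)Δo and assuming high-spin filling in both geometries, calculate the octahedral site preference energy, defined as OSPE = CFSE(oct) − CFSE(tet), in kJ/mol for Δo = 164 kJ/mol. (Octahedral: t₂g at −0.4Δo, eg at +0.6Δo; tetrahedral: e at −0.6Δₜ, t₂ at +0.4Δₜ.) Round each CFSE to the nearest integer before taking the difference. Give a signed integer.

Ni sits in group 10; removing 2 electrons leaves Ni²⁺ with 10 − 2 = 8 d electrons.
In an octahedral site d⁸ (HS) is t₂g⁶ eg², giving CFSE(oct) = -1.2Δo = -197 kJ/mol.
Tetrahedral: e⁴ t₂⁴, CFSE = 4(−0.6) + 4(+0.4) = -0.8Δₜ = -0.8 × (4/9) × 164 = -58 kJ/mol.
OSPE = CFSE(oct) − CFSE(tet) = -197 − (-58) = -139 kJ/mol.

-139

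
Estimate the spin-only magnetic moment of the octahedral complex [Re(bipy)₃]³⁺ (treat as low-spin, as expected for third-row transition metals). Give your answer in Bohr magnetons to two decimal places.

2.83 Bohr magnetons

bipy is neutral, so the +3 overall charge sits on Re: oxidation state +3.
Group 7 minus oxidation state +3 gives a d⁴ configuration for Re³⁺.
Configuration: t₂g⁴ eg⁰ → 2 unpaired electrons.
μ(spin-only) = √[2(2+2)] = √8 ≈ 2.83 Bohr magnetons.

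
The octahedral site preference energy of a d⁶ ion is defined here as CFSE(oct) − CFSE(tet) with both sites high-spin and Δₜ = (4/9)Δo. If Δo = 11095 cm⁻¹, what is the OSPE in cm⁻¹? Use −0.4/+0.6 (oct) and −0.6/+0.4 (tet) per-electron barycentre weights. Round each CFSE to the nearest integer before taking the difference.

Octahedral (high-spin): t2g^4 e_g^2, CFSE = 4(−0.4) + 2(+0.6) = -0.4Δo = -0.4 × 11095 = -4438 cm⁻¹.
Tetrahedral: e^3 t2^3, CFSE = 3(−0.6) + 3(+0.4) = -0.6Δₜ = -0.6 × (4/9) × 11095 = -2959 cm⁻¹.
OSPE = -4438 − (-2959) = -1479 cm⁻¹.

-1479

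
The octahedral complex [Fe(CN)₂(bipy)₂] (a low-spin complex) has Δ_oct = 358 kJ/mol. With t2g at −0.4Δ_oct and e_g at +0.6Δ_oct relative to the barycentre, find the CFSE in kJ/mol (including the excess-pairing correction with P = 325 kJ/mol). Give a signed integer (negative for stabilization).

-209

Ligand charges: 2×(-1) from CN⁻ and 2×(+0) from bipy sum to -2; with overall charge +0, Fe is +2.
Fe sits in group 8; removing 2 electrons leaves Fe²⁺ with 8 − 2 = 6 d electrons.
Configuration: t2g^6 e_g^0.
CFSE(orbital) = 6×(-0.4Δ_oct) + 0×(0.6Δ_oct) = -2.4Δ_oct; with Δ_oct = 358 kJ/mol that is -859 kJ/mol.
Pairing penalty: 3 pairs vs 1 in the high-spin reference → 2 extra × P = 650 kJ/mol.
Overall CFSE = -859 + 650 = -209 kJ/mol.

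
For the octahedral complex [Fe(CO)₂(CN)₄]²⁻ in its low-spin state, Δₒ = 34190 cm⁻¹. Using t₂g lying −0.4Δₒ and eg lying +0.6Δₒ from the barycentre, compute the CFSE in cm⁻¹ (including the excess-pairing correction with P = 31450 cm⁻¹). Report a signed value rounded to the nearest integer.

-19156

Ligand charges: 2×(+0) from CO and 4×(-1) from CN⁻ sum to -4; with overall charge -2, Fe is +2.
Fe sits in group 8; removing 2 electrons leaves Fe²⁺ with 8 − 2 = 6 d electrons.
Configuration: t₂g⁶ eg⁰.
Orbital CFSE = 6(-0.4) + 0(0.6) = -2.4Δₒ = -2.4 × 34190 = -82056 cm⁻¹.
Pairing penalty: 3 pairs vs 1 in the high-spin reference → 2 extra × P = 62900 cm⁻¹.
Overall CFSE = -82056 + 62900 = -19156 cm⁻¹.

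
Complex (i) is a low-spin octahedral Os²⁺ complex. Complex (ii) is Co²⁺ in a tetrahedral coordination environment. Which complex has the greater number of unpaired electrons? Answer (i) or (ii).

(ii)

(i): Os is in group 8, so Os²⁺ is d⁶ (8 − 2 = 6); t₂g⁶ eg⁰ → 0 unpaired.
(ii): Co is in group 9, so Co²⁺ is d⁷ (9 − 2 = 7); With tetrahedral geometry the complex is necessarily high-spin; e^4 t2^3 → 3 unpaired.
So (ii) has more unpaired electrons.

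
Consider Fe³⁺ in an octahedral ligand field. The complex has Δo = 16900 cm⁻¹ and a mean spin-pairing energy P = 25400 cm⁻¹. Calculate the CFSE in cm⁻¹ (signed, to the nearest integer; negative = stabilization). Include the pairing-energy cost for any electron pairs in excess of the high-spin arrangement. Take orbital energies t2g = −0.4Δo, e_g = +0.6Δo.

Fe is in group 8, so Fe³⁺ is d⁵ (8 − 3 = 5).
With Δo < P the complex is high-spin.
That gives t2g^3 e_g^2.
Orbital CFSE = 0.0Δo = 0.0 × 16900 = 0 cm⁻¹.
High-spin has no excess pairs, so no pairing correction applies.

0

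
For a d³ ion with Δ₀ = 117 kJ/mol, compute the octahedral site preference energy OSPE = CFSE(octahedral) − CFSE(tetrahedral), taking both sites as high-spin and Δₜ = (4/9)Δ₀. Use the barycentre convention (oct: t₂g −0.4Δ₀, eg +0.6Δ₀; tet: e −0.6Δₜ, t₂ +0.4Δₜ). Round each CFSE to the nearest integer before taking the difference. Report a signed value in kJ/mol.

-98

Octahedral high-spin t₂g³ eg⁰: CFSE = -1.2 × 117 = -140 kJ/mol.
Tetrahedral e² t₂¹ gives -0.8Δₜ = -0.8 × (4/9) × 117 = -42 kJ/mol.
OSPE = -140 − (-42) = -98 kJ/mol.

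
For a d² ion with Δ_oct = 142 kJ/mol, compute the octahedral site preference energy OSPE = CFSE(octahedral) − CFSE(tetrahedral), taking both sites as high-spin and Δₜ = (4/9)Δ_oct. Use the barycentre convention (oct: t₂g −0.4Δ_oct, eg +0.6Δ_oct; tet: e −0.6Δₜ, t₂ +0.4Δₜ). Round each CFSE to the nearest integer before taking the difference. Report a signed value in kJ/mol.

-38

Octahedral high-spin t2g^2 e_g^0: CFSE = -0.8 × 142 = -114 kJ/mol.
In a tetrahedral site the filling is e^2 t2^0: CFSE(tet) = -1.2Δₜ = -1.2 × (4/9)(142) = -76 kJ/mol.
Subtracting, OSPE = -114 − (-76) = -38 kJ/mol.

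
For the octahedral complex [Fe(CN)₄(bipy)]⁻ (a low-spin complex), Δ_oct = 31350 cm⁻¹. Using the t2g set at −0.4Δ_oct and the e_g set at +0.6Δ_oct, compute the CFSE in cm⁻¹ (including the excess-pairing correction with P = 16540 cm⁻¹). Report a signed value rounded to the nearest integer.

-29620

Ligand charges: 4×(-1) from CN⁻ and 1×(+0) from bipy sum to -4; with overall charge -1, Fe is +3.
Group 8 minus oxidation state +3 gives a d⁵ configuration for Fe³⁺.
The d⁵ electrons fill as t2g^5 e_g^0.
CFSE(orbital) = 5×(-0.4Δ_oct) + 0×(0.6Δ_oct) = -2.0Δ_oct; with Δ_oct = 31350 cm⁻¹ that is -62700 cm⁻¹.
Pairing penalty: 2 pairs vs 0 in the high-spin reference → 2 extra × P = 33080 cm⁻¹.
Combining: -62700 + 33080 = -29620 cm⁻¹.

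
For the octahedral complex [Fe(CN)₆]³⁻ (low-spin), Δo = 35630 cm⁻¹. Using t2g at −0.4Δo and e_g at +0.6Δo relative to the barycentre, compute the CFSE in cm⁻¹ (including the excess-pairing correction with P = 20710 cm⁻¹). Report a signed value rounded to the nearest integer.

Each CN⁻ contributes -1; 6 × (-1) = -6. With overall charge -3, Fe is in the +3 oxidation state.
Group 8 minus oxidation state +3 gives a d⁵ configuration for Fe³⁺.
Configuration: t2g^5 e_g^0.
Orbital CFSE = 5(-0.4) + 0(0.6) = -2.0Δo = -2.0 × 35630 = -71260 cm⁻¹.
Pairing penalty: 2 pairs vs 0 in the high-spin reference → 2 extra × P = 41420 cm⁻¹.
Overall CFSE = -71260 + 41420 = -29840 cm⁻¹.

-29840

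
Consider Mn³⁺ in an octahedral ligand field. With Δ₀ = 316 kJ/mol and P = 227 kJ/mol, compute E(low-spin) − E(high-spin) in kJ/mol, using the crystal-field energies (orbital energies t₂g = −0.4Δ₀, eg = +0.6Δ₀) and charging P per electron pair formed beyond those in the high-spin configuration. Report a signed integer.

Mn sits in group 7; removing 3 electrons leaves Mn³⁺ with 7 − 3 = 4 d electrons.
High-spin: t₂g³ eg¹, CFSE = -0.6Δ₀ = -190 kJ/mol.
Low-spin: t₂g⁴ eg⁰, orbital CFSE = -1.6Δ₀ = -506 kJ/mol; plus 1 excess pair × P = +227 kJ/mol; total -279 kJ/mol.
Thus E(LS) − E(HS) = -89 kJ/mol.

-89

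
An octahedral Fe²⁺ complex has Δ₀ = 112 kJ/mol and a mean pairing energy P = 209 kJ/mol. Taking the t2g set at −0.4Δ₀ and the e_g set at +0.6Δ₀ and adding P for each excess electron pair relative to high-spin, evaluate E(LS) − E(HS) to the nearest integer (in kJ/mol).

194

Fe is in group 8, so Fe²⁺ is d⁶ (8 − 2 = 6).
In the high-spin limit (t2g^4 e_g^2) the orbital term is -0.4Δ₀ = -45 kJ/mol, with no excess pairing.
For low-spin the configuration is t2g^6 e_g^0: orbital energy -2.4 × 112 = -269 kJ/mol, and 2 additional pairs relative to high-spin add 418 kJ/mol, giving 149 kJ/mol.
The difference is 149 − (-45) = 194 kJ/mol, so high-spin lies lower.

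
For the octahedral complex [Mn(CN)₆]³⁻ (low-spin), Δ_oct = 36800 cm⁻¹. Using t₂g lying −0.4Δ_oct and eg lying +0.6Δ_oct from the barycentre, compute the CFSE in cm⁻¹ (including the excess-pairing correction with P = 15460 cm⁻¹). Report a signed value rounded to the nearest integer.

-43420

Each CN⁻ contributes -1; 6 × (-1) = -6. With overall charge -3, Mn is in the +3 oxidation state.
Group 7 minus oxidation state +3 gives a d⁴ configuration for Mn³⁺.
The d⁴ electrons fill as t₂g⁴ eg⁰.
Orbital CFSE = 4(-0.4) + 0(0.6) = -1.6Δ_oct = -1.6 × 36800 = -58880 cm⁻¹.
Pairing penalty: 1 pair vs 0 in the high-spin reference → 1 extra × P = 15460 cm⁻¹.
Net CFSE = -58880 + 15460 = -43420 cm⁻¹.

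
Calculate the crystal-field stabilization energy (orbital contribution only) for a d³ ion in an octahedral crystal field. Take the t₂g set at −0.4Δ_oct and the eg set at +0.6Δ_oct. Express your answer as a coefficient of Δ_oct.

-1.2 Δ_oct

Configuration: t₂g³ eg⁰.
CFSE = 3(-0.4Δ_oct) + 0(0.6Δ_oct) = -1.2Δ_oct + 0.0Δ_oct = -1.2Δ_oct.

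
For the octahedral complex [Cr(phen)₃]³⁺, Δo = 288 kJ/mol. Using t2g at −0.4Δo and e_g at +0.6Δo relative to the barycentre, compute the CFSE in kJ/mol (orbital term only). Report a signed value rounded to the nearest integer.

-346

phen is neutral, so the +3 overall charge sits on Cr: oxidation state +3.
Cr³⁺: group 6, so d-count = 6 − 3 = 3.
For octahedral d³ the high- and low-spin configurations coincide.
The d³ electrons fill as t2g^3 e_g^0.
CFSE(orbital) = 3×(-0.4Δo) + 0×(0.6Δo) = -1.2Δo; with Δo = 288 kJ/mol that is -346 kJ/mol.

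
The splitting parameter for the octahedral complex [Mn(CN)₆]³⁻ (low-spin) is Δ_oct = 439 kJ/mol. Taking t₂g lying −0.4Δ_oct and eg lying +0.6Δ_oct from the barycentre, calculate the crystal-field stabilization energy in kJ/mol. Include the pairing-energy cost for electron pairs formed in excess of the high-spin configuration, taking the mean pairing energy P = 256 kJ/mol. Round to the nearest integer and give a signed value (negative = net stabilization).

Each CN⁻ contributes -1; 6 × (-1) = -6. With overall charge -3, Mn is in the +3 oxidation state.
Group 7 minus oxidation state +3 gives a d⁴ configuration for Mn³⁺.
Electron filling gives t₂g⁴ eg⁰.
The orbital stabilization is -1.6Δ_oct = -1.6 × 439 = -702 kJ/mol.
High-spin d⁴ would be t₂g³ eg¹ with 0 pairs; low-spin has 1, so 1 excess pair costs +1P = +256 kJ/mol.
Net CFSE = -702 + 256 = -446 kJ/mol.

-446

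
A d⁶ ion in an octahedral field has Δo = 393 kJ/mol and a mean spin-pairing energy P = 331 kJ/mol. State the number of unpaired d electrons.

0

Since Δo = 393 kJ/mol > P = 331 kJ/mol, the complex adopts the low-spin configuration.
Filling d⁶ accordingly: t2g^6 e_g^0.
Unpaired electrons: 0.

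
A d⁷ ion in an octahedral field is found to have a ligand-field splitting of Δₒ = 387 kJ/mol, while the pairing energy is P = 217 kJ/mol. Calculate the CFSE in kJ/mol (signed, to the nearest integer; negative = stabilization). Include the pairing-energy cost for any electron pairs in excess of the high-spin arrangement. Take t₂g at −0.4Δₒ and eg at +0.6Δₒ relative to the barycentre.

-480

With Δₒ > P the complex is low-spin.
That gives t₂g⁶ eg¹.
Orbital CFSE = -1.8Δₒ = -1.8 × 387 = -697 kJ/mol.
Excess pairs vs high-spin: 3 − 2 = 1; pairing cost = +217 kJ/mol.
Net CFSE = -697 + 217 = -480 kJ/mol.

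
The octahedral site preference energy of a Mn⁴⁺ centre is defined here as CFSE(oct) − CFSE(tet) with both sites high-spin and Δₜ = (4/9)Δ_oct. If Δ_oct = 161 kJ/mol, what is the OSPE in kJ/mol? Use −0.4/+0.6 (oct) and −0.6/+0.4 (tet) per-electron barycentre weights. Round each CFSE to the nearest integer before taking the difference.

-136

Group 7 minus oxidation state +4 gives a d³ configuration for Mn⁴⁺.
Octahedral (high-spin): t₂g³ eg⁰, CFSE = 3(−0.4) + 0(+0.6) = -1.2Δ_oct = -1.2 × 161 = -193 kJ/mol.
Tetrahedral e² t₂¹ gives -0.8Δₜ = -0.8 × (4/9) × 161 = -57 kJ/mol.
Subtracting, OSPE = -193 − (-57) = -136 kJ/mol.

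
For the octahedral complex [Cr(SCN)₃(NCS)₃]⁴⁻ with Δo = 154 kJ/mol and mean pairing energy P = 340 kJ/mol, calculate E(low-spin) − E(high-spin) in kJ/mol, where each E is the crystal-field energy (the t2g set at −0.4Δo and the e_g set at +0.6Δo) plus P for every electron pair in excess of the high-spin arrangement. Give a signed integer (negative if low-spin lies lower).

186

Ligand charges: 3×(-1) from SCN⁻ and 3×(-1) from NCS⁻ sum to -6; with overall charge -4, Cr is +2.
Cr²⁺: group 6, so d-count = 6 − 2 = 4.
High-spin: t2g^3 e_g^1, CFSE = -0.6Δo = -92 kJ/mol.
For low-spin the configuration is t2g^4 e_g^0: orbital energy -1.6 × 154 = -246 kJ/mol, and 1 additional pair relative to high-spin adds 340 kJ/mol, giving 94 kJ/mol.
Thus E(LS) − E(HS) = 186 kJ/mol.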